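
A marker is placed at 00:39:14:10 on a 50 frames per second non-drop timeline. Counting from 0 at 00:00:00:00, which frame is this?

frame 117710

Total seconds to the label: (0 × 3600 + 39 × 60 + 14) = 2354.
Frame index = 2354 × 50 + 10 = 117710.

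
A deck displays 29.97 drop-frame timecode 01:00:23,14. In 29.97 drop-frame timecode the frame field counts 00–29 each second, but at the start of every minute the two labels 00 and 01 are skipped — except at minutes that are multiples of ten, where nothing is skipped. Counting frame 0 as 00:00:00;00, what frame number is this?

108596

Complete 10-minute blocks: 6, each 17982 frames → 107892.
Remaining 0 whole minutes in the current block: 0 frames.
Within the current minute: 23 × 30 + 14 = 704. Total = 107892 + 0 + 704 = 108596.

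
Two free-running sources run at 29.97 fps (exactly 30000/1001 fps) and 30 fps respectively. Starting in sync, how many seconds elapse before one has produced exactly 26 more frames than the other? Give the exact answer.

The gap grows by |30 − 30000/1001| = 30/1001 frames per second.
Time for a 26-frame gap: 26 ÷ (30/1001) = 13013/15 s.

13013/15 seconds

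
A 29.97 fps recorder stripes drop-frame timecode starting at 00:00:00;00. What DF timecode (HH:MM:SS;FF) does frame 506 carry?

Ten DF minutes hold 17982 frames, so frame 506 lies in block 0 (frames 0–17981) with 506 frames into that block.
The block's first minute is 1800 frames and the rest 1798 each; 506 frames reaches minute 0, so 0 × 18 + 0 × 2 = 0 labels have been skipped so far.
Adding those back, label number 506 + 0 = 506 at 30 labels/s is 16 s + 26 f = 0 h 0 min 16 s frame 26, i.e. 00:00:16;26.

00:00:16;26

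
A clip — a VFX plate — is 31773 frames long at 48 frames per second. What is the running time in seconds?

661.9375 seconds

Running time = 31773 / (48) = 661.9375 s.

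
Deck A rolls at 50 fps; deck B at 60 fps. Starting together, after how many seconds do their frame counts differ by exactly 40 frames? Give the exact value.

The gap grows by |60 − 50| = 10 frames per second.
Time for a 40-frame gap: 40 ÷ (10) = 4 s.

4 seconds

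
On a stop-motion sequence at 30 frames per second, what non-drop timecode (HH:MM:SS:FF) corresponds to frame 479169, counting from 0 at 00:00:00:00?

04:26:12:09

479169 ÷ 30 = 15972 full seconds, remainder 9 frames.
15972 s = 4 h 26 min 12 s.
Timecode: 04:26:12:09.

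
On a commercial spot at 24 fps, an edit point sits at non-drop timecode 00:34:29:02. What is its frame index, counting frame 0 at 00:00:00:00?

49658

Total seconds to the label: (0 × 3600 + 34 × 60 + 29) = 2069.
Frame index = 2069 × 24 + 2 = 49658.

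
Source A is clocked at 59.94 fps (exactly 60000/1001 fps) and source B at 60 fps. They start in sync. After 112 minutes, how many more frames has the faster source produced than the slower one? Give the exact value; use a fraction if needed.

57600/143 frames

112 min = 6720 s.
A emits 60000/1001 × 6720 = 57600000/143 frames; B emits 60 × 6720 = 403200.
Difference = 57600/143 frames (≈ 402.7972); B is ahead of A.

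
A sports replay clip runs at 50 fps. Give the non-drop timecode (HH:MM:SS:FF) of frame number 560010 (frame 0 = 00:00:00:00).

03:06:40:10

560010 ÷ 50 = 11200 full seconds, remainder 10 frames.
11200 s = 3 h 6 min 40 s.
Timecode: 03:06:40:10.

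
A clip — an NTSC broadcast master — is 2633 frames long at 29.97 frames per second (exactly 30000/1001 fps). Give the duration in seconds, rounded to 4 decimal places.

87.8544 seconds

Running time = 2633 × 1001/30000 = 2635633/30000 s ≈ 87.8544 s.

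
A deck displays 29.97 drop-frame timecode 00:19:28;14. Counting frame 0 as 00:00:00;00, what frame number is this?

Complete 10-minute blocks: 1, each 17982 frames → 17982.
Remaining 9 whole minutes in the current block: 1800 + 8 × 1798 = 16184 frames.
Within the current minute: 28 × 30 + 14 − 2 = 852 (labels ;00/;01 skipped at this minute). Total = 17982 + 16184 + 852 = 35018.

35018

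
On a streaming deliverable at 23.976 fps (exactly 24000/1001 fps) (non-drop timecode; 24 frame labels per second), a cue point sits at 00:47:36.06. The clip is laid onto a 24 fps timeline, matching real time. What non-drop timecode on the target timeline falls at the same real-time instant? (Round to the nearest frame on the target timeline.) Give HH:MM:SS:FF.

00:47:39:03

Source frame index: (0×3600 + 47×60 + 36) × 24 + 6 = 68550.
Real time: 68550 / (24000/1001) = 457457/160 s.
Target frame: (457457/160) × (24) = 1372371/20 ≈ 68618.550 → 68619.
At 24 labels/s: frame 68619 → 00:47:39:03.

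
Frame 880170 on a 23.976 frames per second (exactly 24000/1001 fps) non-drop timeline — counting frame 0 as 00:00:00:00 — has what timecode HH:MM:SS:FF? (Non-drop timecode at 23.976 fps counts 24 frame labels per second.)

880170 ÷ 24 = 36673 full seconds, remainder 18 frames.
36673 s = 10 h 11 min 13 s.
Timecode: 10:11:13:18.

10:11:13:18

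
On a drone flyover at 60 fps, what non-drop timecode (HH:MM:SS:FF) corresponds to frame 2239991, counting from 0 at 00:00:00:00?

10:22:13:11

2239991 ÷ 60 = 37333 full seconds, remainder 11 frames.
37333 s = 10 h 22 min 13 s.
Timecode: 10:22:13:11.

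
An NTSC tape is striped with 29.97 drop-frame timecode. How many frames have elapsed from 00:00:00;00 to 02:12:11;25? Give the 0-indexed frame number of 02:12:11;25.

As if non-drop at 30 labels/s: (2 × 3600 + 12 × 60 + 11) × 30 + 25 = 237955.
Minute boundaries passed: 132; those not divisible by 10: 132 − 13 = 119; dropped labels = 2 × 119 = 238.
Actual frame index = 237955 − 238 = 237717.

237717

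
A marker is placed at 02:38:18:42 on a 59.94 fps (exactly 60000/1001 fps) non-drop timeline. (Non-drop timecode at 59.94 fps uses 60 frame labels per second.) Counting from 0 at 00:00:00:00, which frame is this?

569922

Total seconds to the label: (2 × 3600 + 38 × 60 + 18) = 9498.
Frame index = 9498 × 60 + 42 = 569922.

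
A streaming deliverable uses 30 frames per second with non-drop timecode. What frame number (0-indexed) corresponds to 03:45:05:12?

405162

Total seconds to the label: (3 × 3600 + 45 × 60 + 5) = 13505.
Frame index = 13505 × 30 + 12 = 405162.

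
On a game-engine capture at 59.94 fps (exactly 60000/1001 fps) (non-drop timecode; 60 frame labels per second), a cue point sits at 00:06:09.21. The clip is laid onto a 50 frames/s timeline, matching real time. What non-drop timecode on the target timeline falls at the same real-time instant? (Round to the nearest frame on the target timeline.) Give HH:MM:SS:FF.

Source frame index: (0×3600 + 6×60 + 9) × 60 + 21 = 22161.
Real time: 22161 / (60000/1001) = 7394387/20000 s.
Target frame: (7394387/20000) × (50) = 7394387/400 ≈ 18485.967 → 18486.
At 50 labels/s: frame 18486 → 00:06:09:36.

00:06:09:36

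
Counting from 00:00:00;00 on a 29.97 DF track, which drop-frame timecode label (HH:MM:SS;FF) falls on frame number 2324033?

21:32:25;09

Each 10-minute DF block holds 10 × 60 × 30 − 9 × 2 = 17982 frames. 2324033 ÷ 17982 → 129 full blocks, remainder 4355.
Within the partial block the first minute is 1800 frames and each further minute 1798, so 2 further minute boundaries passed. Total skipped labels = 18 × 129 + 2 × 2 = 2326.
Non-drop label index = 2324033 + 2326 = 2326359; at 30 labels/s that is 21:32:25:09, i.e. DF 21:32:25;09.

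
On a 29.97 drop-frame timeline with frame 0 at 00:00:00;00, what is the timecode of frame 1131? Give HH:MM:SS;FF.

Each 10-minute DF block holds 10 × 60 × 30 − 9 × 2 = 17982 frames. 1131 ÷ 17982 → 0 full blocks, remainder 1131.
Within the partial block the first minute is 1800 frames and each further minute 1798, so 0 further minute boundaries passed. Total skipped labels = 18 × 0 + 2 × 0 = 0.
Non-drop label index = 1131 + 0 = 1131; at 30 labels/s that is 00:00:37:21, i.e. DF 00:00:37;21.

00:00:37;21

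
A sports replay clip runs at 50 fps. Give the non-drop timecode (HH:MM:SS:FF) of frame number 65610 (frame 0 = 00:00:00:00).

00:21:52:10

65610 ÷ 50 = 1312 full seconds, remainder 10 frames.
1312 s = 0 h 21 min 52 s.
Timecode: 00:21:52:10.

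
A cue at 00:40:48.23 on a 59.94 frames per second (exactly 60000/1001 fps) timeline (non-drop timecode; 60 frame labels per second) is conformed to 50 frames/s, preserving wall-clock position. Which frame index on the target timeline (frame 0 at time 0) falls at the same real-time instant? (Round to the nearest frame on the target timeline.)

frame 122542

Source frame index: (0×3600 + 40×60 + 48) × 60 + 23 = 146903.
Real time: 146903 / (60000/1001) = 147049903/60000 s.
Target frame: (147049903/60000) × (50) = 147049903/1200 ≈ 122541.586 → 122542.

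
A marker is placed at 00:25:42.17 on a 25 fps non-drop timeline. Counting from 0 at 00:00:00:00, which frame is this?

Total seconds to the label: (0 × 3600 + 25 × 60 + 42) = 1542.
Frame index = 1542 × 25 + 17 = 38567.

38567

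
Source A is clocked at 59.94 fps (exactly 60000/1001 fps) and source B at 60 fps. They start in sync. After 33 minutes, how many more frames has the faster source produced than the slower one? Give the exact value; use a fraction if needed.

10800/91 frames

33 min = 1980 s.
A emits 60000/1001 × 1980 = 10800000/91 frames; B emits 60 × 1980 = 118800.
Difference = 10800/91 frames (≈ 118.6813); B is ahead of A.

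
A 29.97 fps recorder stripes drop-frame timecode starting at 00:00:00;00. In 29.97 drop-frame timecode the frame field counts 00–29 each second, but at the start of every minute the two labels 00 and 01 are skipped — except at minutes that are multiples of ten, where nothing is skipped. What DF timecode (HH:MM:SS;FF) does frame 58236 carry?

00:32:23;04

Each 10-minute DF block holds 10 × 60 × 30 − 9 × 2 = 17982 frames. 58236 ÷ 17982 → 3 full blocks, remainder 4290.
Within the partial block the first minute is 1800 frames and each further minute 1798, so 2 further minute boundaries passed. Total skipped labels = 18 × 3 + 2 × 2 = 58.
Non-drop label index = 58236 + 58 = 58294; at 30 labels/s that is 00:32:23:04, i.e. DF 00:32:23;04.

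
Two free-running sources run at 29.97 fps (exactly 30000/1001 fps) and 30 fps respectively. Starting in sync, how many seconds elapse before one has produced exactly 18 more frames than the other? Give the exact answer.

600.6 seconds

The gap grows by |30 − 30000/1001| = 30/1001 frames per second.
Time for a 18-frame gap: 18 ÷ (30/1001) = 600.6 s.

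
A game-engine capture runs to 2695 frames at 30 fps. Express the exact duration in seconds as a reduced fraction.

Running time = 2695 ÷ (30) = 2695 × 1/30 = 539/6 s.

539/6 seconds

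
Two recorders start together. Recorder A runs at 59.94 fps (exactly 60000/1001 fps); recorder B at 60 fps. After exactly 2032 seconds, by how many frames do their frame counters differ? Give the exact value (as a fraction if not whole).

A emits 60000/1001 × 2032 = 121920000/1001 frames; B emits 60 × 2032 = 121920.
Difference = 121920/1001 frames (≈ 121.7982); B is ahead of A.

121920/1001 frames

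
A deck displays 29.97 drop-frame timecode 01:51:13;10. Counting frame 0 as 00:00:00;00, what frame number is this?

As if non-drop at 30 labels/s: (1 × 3600 + 51 × 60 + 13) × 30 + 10 = 200200.
Minute boundaries passed: 111; those not divisible by 10: 111 − 11 = 100; dropped labels = 2 × 100 = 200.
Actual frame index = 200200 − 200 = 200000.

200000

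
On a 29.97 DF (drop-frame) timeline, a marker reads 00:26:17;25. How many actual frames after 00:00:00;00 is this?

As if non-drop at 30 labels/s: (0 × 3600 + 26 × 60 + 17) × 30 + 25 = 47335.
Minute boundaries passed: 26; those not divisible by 10: 26 − 2 = 24; dropped labels = 2 × 24 = 48.
Actual frame index = 47335 − 48 = 47287.

47287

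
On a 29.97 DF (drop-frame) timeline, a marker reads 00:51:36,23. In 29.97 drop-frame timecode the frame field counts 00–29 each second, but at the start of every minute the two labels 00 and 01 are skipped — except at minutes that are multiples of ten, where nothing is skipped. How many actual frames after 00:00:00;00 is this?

92811

Complete 10-minute blocks: 5, each 17982 frames → 89910.
Remaining 1 whole minute in the current block: 1800 + 0 × 1798 = 1800 frames.
Within the current minute: 36 × 30 + 23 − 2 = 1101 (labels ;00/;01 skipped at this minute). Total = 89910 + 1800 + 1101 = 92811.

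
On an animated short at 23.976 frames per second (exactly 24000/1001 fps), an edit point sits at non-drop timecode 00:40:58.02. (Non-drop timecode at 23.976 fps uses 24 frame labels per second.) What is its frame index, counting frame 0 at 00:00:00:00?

Total seconds to the label: (0 × 3600 + 40 × 60 + 58) = 2458.
Frame index = 2458 × 24 + 2 = 58994.

58994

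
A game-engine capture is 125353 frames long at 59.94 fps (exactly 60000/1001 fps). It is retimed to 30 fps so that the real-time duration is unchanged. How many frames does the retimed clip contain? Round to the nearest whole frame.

Frames at target rate = 125353 × (30) / (60000/1001) = 125478353/2000 ≈ 62739.177.
Nearest whole frame: 62739.

62739 frames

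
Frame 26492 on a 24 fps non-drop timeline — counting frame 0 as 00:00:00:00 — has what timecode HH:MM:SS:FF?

26492 ÷ 24 = 1103 full seconds, remainder 20 frames.
1103 s = 0 h 18 min 23 s.
Timecode: 00:18:23:20.

00:18:23:20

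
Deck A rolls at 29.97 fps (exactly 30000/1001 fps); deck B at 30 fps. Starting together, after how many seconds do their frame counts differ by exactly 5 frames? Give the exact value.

1001/6 seconds

The gap grows by |30 − 30000/1001| = 30/1001 frames per second.
Time for a 5-frame gap: 5 ÷ (30/1001) = 1001/6 s.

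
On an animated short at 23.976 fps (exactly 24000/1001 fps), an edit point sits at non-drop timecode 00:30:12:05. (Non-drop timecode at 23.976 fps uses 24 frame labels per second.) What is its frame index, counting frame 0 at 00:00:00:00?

Total seconds to the label: (0 × 3600 + 30 × 60 + 12) = 1812.
Frame index = 1812 × 24 + 5 = 43493.

frame 43493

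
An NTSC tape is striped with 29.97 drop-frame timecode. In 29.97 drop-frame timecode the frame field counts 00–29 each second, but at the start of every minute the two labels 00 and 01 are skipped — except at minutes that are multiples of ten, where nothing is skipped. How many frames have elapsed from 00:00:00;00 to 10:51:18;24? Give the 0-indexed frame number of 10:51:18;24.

1171192

Complete 10-minute blocks: 65, each 17982 frames → 1168830.
Remaining 1 whole minute in the current block: 1800 + 0 × 1798 = 1800 frames.
Within the current minute: 18 × 30 + 24 − 2 = 562 (labels ;00/;01 skipped at this minute). Total = 1168830 + 1800 + 562 = 1171192.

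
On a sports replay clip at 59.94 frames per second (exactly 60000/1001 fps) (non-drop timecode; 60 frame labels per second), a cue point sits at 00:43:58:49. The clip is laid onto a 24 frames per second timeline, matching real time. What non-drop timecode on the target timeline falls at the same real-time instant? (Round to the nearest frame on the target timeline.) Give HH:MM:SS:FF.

00:44:01:11

Source frame index: (0×3600 + 43×60 + 58) × 60 + 49 = 158329.
Real time: 158329 / (60000/1001) = 158487329/60000 s.
Target frame: (158487329/60000) × (24) = 158487329/2500 ≈ 63394.932 → 63395.
At 24 labels/s: frame 63395 → 00:44:01:11.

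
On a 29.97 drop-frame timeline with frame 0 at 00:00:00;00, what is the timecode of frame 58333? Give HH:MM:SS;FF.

00:32:26;11

Ten DF minutes hold 17982 frames, so frame 58333 lies in block 3 (frames 53946–71927) with 4387 frames into that block.
The block's first minute is 1800 frames and the rest 1798 each; 4387 frames reaches minute 2, so 3 × 18 + 2 × 2 = 58 labels have been skipped so far.
Adding those back, label number 58333 + 58 = 58391 at 30 labels/s is 1946 s + 11 f = 0 h 32 min 26 s frame 11, i.e. 00:32:26;11.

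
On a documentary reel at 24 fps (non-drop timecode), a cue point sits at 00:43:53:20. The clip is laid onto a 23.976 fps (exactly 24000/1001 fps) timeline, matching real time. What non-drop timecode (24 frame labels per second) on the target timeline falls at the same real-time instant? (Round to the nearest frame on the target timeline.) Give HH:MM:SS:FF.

Source frame index: (0×3600 + 43×60 + 53) × 24 + 20 = 63212.
Real time: 63212 / (24) = 15803/6 s.
Target frame: (15803/6) × (24000/1001) = 63212000/1001 ≈ 63148.851 → 63149.
At 24 labels/s: frame 63149 → 00:43:51:05.

00:43:51:05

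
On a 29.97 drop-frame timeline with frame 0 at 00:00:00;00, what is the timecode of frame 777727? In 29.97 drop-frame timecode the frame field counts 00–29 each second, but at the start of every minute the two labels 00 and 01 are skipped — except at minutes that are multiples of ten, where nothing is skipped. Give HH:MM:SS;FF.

07:12:30;05

Each 10-minute DF block holds 10 × 60 × 30 − 9 × 2 = 17982 frames. 777727 ÷ 17982 → 43 full blocks, remainder 4501.
Within the partial block the first minute is 1800 frames and each further minute 1798, so 2 further minute boundaries passed. Total skipped labels = 18 × 43 + 2 × 2 = 778.
Non-drop label index = 777727 + 778 = 778505; at 30 labels/s that is 07:12:30:05, i.e. DF 07:12:30;05.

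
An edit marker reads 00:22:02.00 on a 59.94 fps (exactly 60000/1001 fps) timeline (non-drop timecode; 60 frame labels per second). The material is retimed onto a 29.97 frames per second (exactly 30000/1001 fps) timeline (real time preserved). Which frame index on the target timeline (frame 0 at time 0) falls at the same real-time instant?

frame 39660

Source frame index: (0×3600 + 22×60 + 2) × 60 + 0 = 79320.
Real time: 79320 / (60000/1001) = 661661/500 s.
Target frame: (661661/500) × (30000/1001) = 39660.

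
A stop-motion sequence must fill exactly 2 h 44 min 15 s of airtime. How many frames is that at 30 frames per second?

2 h 44 min 15 s = 9855 s.
Frames = 9855 × 30 = 295650.

295650 frames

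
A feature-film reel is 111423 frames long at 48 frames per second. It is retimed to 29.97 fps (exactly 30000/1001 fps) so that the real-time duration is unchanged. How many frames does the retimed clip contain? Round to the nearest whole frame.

69570 frames

Frames at target rate = 111423 × (30000/1001) / (48) = 5356875/77 ≈ 69569.805.
Nearest whole frame: 69570.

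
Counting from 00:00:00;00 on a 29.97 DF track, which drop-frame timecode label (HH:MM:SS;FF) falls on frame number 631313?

Ten DF minutes hold 17982 frames, so frame 631313 lies in block 35 (frames 629370–647351) with 1943 frames into that block.
The block's first minute is 1800 frames and the rest 1798 each; 1943 frames reaches minute 1, so 35 × 18 + 1 × 2 = 632 labels have been skipped so far.
Adding those back, label number 631313 + 632 = 631945 at 30 labels/s is 21064 s + 25 f = 5 h 51 min 4 s frame 25, i.e. 05:51:04;25.

05:51:04;25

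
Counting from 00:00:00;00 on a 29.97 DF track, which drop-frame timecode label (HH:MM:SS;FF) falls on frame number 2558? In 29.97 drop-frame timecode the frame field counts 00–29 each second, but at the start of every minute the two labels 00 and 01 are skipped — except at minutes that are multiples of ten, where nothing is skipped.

Ten DF minutes hold 17982 frames, so frame 2558 lies in block 0 (frames 0–17981) with 2558 frames into that block.
The block's first minute is 1800 frames and the rest 1798 each; 2558 frames reaches minute 1, so 0 × 18 + 1 × 2 = 2 labels have been skipped so far.
Adding those back, label number 2558 + 2 = 2560 at 30 labels/s is 85 s + 10 f = 0 h 1 min 25 s frame 10, i.e. 00:01:25;10.

00:01:25;10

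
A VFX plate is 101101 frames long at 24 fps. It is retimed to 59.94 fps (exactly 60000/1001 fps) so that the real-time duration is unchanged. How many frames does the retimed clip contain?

252500 frames

Target frames = source frames × (target rate / source rate) = 101101 × (60000/1001)/(24) = 101101 × 2500/1001 = 252500.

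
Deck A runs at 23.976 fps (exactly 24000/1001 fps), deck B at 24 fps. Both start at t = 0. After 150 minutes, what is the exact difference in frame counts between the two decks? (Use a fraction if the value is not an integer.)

150 min = 9000 s.
A emits 24000/1001 × 9000 = 216000000/1001 frames; B emits 24 × 9000 = 216000.
Difference = 216000/1001 frames (≈ 215.7842); B is ahead of A.

216000/1001 frames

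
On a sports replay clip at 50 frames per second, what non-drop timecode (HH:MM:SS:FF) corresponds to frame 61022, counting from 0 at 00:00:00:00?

00:20:20:22

61022 ÷ 50 = 1220 full seconds, remainder 22 frames.
1220 s = 0 h 20 min 20 s.
Timecode: 00:20:20:22.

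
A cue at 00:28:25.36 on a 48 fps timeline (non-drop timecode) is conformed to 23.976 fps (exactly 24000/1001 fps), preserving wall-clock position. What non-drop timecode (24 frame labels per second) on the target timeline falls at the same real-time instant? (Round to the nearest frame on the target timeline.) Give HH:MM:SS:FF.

00:28:24:01

Source frame index: (0×3600 + 28×60 + 25) × 48 + 36 = 81876.
Real time: 81876 / (48) = 6823/4 s.
Target frame: (6823/4) × (24000/1001) = 40938000/1001 ≈ 40897.103 → 40897.
At 24 labels/s: frame 40897 → 00:28:24:01.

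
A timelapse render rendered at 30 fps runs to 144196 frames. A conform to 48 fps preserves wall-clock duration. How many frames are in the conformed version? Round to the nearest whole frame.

Frames at target rate = 144196 × (48) / (30) = 1153568/5 ≈ 230713.600.
Nearest whole frame: 230714.

230714 frames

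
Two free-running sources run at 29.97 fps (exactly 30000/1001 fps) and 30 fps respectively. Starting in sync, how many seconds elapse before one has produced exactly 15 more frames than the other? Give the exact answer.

The gap grows by |30 − 30000/1001| = 30/1001 frames per second.
Time for a 15-frame gap: 15 ÷ (30/1001) = 500.5 s.

500.5 seconds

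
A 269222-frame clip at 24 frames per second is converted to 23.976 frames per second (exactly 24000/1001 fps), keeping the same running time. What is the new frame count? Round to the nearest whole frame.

Frames at target rate = 269222 × (24000/1001) / (24) = 269222000/1001 ≈ 268953.047.
Nearest whole frame: 268953.

268953 frames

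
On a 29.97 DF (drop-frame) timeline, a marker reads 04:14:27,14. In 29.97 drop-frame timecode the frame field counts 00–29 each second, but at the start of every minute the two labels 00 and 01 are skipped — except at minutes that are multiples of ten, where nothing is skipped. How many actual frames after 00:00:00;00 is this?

As if non-drop at 30 labels/s: (4 × 3600 + 14 × 60 + 27) × 30 + 14 = 458024.
Minute boundaries passed: 254; those not divisible by 10: 254 − 25 = 229; dropped labels = 2 × 229 = 458.
Actual frame index = 458024 − 458 = 457566.

457566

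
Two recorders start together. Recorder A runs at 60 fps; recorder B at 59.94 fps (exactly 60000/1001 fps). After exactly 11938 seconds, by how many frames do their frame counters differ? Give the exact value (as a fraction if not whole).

A emits 60 × 11938 = 716280 frames; B emits 60000/1001 × 11938 = 716280000/1001.
Difference = 716280/1001 frames (≈ 715.5644); B is behind A.

716280/1001 frames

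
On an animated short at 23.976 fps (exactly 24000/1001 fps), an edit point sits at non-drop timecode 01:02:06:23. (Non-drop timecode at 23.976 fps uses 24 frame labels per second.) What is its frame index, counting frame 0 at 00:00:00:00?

89447

Total seconds to the label: (1 × 3600 + 2 × 60 + 6) = 3726.
Frame index = 3726 × 24 + 23 = 89447.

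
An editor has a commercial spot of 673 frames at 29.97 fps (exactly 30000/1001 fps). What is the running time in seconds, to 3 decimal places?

22.456 seconds

Running time = 673 × 1001/30000 = 673673/30000 s ≈ 22.456 s.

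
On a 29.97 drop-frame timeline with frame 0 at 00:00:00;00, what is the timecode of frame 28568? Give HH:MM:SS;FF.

00:15:53;06

Each 10-minute DF block holds 10 × 60 × 30 − 9 × 2 = 17982 frames. 28568 ÷ 17982 → 1 full block, remainder 10586.
Within the partial block the first minute is 1800 frames and each further minute 1798, so 5 further minute boundaries passed. Total skipped labels = 18 × 1 + 2 × 5 = 28.
Non-drop label index = 28568 + 28 = 28596; at 30 labels/s that is 00:15:53:06, i.e. DF 00:15:53;06.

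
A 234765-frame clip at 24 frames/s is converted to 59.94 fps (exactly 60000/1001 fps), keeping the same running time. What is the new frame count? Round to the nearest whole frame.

586326 frames

Frames at target rate = 234765 × (60000/1001) / (24) = 586912500/1001 ≈ 586326.174.
Nearest whole frame: 586326.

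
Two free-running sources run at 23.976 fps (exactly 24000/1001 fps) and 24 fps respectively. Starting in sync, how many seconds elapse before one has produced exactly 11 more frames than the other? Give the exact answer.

11011/24 seconds

The gap grows by |24 − 24000/1001| = 24/1001 frames per second.
Time for a 11-frame gap: 11 ÷ (24/1001) = 11011/24 s.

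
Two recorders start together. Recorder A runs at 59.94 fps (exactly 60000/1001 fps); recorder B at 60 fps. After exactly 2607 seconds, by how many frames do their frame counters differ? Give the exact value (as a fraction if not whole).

A emits 60000/1001 × 2607 = 14220000/91 frames; B emits 60 × 2607 = 156420.
Difference = 14220/91 frames (≈ 156.2637); B is ahead of A.

14220/91 frames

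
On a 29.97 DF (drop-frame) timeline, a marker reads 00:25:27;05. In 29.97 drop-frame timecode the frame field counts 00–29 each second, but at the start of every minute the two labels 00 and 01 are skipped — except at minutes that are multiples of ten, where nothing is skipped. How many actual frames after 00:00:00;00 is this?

As if non-drop at 30 labels/s: (0 × 3600 + 25 × 60 + 27) × 30 + 5 = 45815.
Minute boundaries passed: 25; those not divisible by 10: 25 − 2 = 23; dropped labels = 2 × 23 = 46.
Actual frame index = 45815 − 46 = 45769.

45769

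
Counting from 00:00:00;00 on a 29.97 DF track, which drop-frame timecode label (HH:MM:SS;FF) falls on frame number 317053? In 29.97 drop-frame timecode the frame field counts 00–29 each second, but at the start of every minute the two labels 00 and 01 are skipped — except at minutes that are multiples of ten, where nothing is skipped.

Ten DF minutes hold 17982 frames, so frame 317053 lies in block 17 (frames 305694–323675) with 11359 frames into that block.
The block's first minute is 1800 frames and the rest 1798 each; 11359 frames reaches minute 6, so 17 × 18 + 6 × 2 = 318 labels have been skipped so far.
Adding those back, label number 317053 + 318 = 317371 at 30 labels/s is 10579 s + 1 f = 2 h 56 min 19 s frame 1, i.e. 02:56:19;01.

02:56:19;01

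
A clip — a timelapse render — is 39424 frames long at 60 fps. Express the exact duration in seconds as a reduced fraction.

Running time = 39424 ÷ (60) = 39424 × 1/60 = 9856/15 s.

9856/15 seconds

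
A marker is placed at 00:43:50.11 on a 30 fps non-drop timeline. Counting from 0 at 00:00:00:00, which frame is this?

frame 78911

Total seconds to the label: (0 × 3600 + 43 × 60 + 50) = 2630.
Frame index = 2630 × 30 + 11 = 78911.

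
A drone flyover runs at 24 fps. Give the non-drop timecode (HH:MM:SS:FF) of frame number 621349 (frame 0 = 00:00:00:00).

07:11:29:13

621349 ÷ 24 = 25889 full seconds, remainder 13 frames.
25889 s = 7 h 11 min 29 s.
Timecode: 07:11:29:13.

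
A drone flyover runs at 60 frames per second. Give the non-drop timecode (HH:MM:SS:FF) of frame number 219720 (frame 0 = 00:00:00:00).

219720 ÷ 60 = 3662 full seconds, remainder 0 frames.
3662 s = 1 h 1 min 2 s.
Timecode: 01:01:02:00.

01:01:02:00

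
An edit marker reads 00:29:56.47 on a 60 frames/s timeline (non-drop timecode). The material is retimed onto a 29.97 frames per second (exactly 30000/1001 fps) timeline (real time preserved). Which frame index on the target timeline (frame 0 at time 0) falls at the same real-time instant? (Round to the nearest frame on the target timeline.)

frame 53850

Source frame index: (0×3600 + 29×60 + 56) × 60 + 47 = 107807.
Real time: 107807 / (60) = 107807/60 s.
Target frame: (107807/60) × (30000/1001) = 7700500/143 ≈ 53849.650 → 53850.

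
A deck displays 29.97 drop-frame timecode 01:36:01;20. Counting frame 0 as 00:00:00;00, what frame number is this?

172676

As if non-drop at 30 labels/s: (1 × 3600 + 36 × 60 + 1) × 30 + 20 = 172850.
Minute boundaries passed: 96; those not divisible by 10: 96 − 9 = 87; dropped labels = 2 × 87 = 174.
Actual frame index = 172850 − 174 = 172676.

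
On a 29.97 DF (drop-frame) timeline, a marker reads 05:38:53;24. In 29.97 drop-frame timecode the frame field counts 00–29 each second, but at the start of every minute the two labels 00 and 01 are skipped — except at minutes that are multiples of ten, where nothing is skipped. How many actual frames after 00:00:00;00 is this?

609404

As if non-drop at 30 labels/s: (5 × 3600 + 38 × 60 + 53) × 30 + 24 = 610014.
Minute boundaries passed: 338; those not divisible by 10: 338 − 33 = 305; dropped labels = 2 × 305 = 610.
Actual frame index = 610014 − 610 = 609404.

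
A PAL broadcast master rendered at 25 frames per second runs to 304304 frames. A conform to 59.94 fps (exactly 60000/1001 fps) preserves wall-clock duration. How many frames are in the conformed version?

Target frames = source frames × (target rate / source rate) = 304304 × (60000/1001)/(25) = 304304 × 2400/1001 = 729600.

729600 frames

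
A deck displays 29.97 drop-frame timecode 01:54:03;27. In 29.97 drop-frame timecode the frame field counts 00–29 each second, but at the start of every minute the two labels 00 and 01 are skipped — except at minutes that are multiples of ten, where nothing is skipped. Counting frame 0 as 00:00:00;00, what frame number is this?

205111

As if non-drop at 30 labels/s: (1 × 3600 + 54 × 60 + 3) × 30 + 27 = 205317.
Minute boundaries passed: 114; those not divisible by 10: 114 − 11 = 103; dropped labels = 2 × 103 = 206.
Actual frame index = 205317 − 206 = 205111.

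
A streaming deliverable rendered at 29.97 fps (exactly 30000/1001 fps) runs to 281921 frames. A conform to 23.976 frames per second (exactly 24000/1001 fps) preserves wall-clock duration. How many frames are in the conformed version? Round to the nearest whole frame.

225537 frames

Frames at target rate = 281921 × (24000/1001) / (30000/1001) = 1127684/5 ≈ 225536.800.
Nearest whole frame: 225537.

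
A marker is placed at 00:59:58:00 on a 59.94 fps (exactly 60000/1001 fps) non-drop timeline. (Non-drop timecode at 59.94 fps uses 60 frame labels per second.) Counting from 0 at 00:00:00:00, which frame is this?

Total seconds to the label: (0 × 3600 + 59 × 60 + 58) = 3598.
Frame index = 3598 × 60 + 0 = 215880.

frame 215880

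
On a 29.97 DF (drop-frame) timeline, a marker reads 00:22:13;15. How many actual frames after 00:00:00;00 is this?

As if non-drop at 30 labels/s: (0 × 3600 + 22 × 60 + 13) × 30 + 15 = 40005.
Minute boundaries passed: 22; those not divisible by 10: 22 − 2 = 20; dropped labels = 2 × 20 = 40.
Actual frame index = 40005 − 40 = 39965.

39965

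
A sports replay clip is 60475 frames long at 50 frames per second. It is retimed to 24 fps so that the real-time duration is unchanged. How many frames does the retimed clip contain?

Target frames = source frames × (target rate / source rate) = 60475 × (24)/(50) = 60475 × 12/25 = 29028.

29028 frames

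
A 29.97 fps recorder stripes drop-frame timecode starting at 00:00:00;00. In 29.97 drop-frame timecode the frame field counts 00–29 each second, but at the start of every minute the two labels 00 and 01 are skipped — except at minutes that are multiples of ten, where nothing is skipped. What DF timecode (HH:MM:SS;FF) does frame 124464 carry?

01:09:13;00

Ten DF minutes hold 17982 frames, so frame 124464 lies in block 6 (frames 107892–125873) with 16572 frames into that block.
The block's first minute is 1800 frames and the rest 1798 each; 16572 frames reaches minute 9, so 6 × 18 + 9 × 2 = 126 labels have been skipped so far.
Adding those back, label number 124464 + 126 = 124590 at 30 labels/s is 4153 s + 0 f = 1 h 9 min 13 s frame 0, i.e. 01:09:13;00.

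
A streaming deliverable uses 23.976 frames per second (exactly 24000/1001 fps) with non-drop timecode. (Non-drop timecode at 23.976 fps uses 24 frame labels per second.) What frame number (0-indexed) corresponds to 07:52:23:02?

Total seconds to the label: (7 × 3600 + 52 × 60 + 23) = 28343.
Frame index = 28343 × 24 + 2 = 680234.

680234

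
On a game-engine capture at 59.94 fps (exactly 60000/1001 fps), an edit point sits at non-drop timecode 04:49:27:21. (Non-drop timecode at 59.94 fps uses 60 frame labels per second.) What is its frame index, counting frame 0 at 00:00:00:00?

1042041

Total seconds to the label: (4 × 3600 + 49 × 60 + 27) = 17367.
Frame index = 17367 × 60 + 21 = 1042041.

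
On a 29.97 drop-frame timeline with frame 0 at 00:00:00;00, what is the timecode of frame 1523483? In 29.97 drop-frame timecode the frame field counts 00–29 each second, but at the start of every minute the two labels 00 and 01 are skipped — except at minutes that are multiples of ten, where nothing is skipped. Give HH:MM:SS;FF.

Each 10-minute DF block holds 10 × 60 × 30 − 9 × 2 = 17982 frames. 1523483 ÷ 17982 → 84 full blocks, remainder 12995.
Within the partial block the first minute is 1800 frames and each further minute 1798, so 7 further minute boundaries passed. Total skipped labels = 18 × 84 + 2 × 7 = 1526.
Non-drop label index = 1523483 + 1526 = 1525009; at 30 labels/s that is 14:07:13:19, i.e. DF 14:07:13;19.

14:07:13;19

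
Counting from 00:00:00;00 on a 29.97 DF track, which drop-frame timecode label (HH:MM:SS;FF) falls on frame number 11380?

Ten DF minutes hold 17982 frames, so frame 11380 lies in block 0 (frames 0–17981) with 11380 frames into that block.
The block's first minute is 1800 frames and the rest 1798 each; 11380 frames reaches minute 6, so 0 × 18 + 6 × 2 = 12 labels have been skipped so far.
Adding those back, label number 11380 + 12 = 11392 at 30 labels/s is 379 s + 22 f = 0 h 6 min 19 s frame 22, i.e. 00:06:19;22.

00:06:19;22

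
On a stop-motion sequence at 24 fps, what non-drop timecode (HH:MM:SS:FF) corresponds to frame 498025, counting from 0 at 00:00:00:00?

05:45:51:01

498025 ÷ 24 = 20751 full seconds, remainder 1 frame.
20751 s = 5 h 45 min 51 s.
Timecode: 05:45:51:01.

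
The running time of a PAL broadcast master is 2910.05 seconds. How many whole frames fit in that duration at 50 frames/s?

Frames = 2910.05 × 50 = 291005/2 ≈ 145502.5000.
Complete frames: 145502.

145502 frames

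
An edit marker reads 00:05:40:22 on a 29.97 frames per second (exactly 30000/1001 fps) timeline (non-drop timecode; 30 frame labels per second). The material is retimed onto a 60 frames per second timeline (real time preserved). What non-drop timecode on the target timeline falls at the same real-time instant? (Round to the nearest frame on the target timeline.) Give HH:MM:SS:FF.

00:05:41:04

Source frame index: (0×3600 + 5×60 + 40) × 30 + 22 = 10222.
Real time: 10222 / (30000/1001) = 5116111/15000 s.
Target frame: (5116111/15000) × (60) = 5116111/250 ≈ 20464.444 → 20464.
At 60 labels/s: frame 20464 → 00:05:41:04.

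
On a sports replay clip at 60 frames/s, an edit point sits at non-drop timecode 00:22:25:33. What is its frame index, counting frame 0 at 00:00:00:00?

Total seconds to the label: (0 × 3600 + 22 × 60 + 25) = 1345.
Frame index = 1345 × 60 + 33 = 80733.

80733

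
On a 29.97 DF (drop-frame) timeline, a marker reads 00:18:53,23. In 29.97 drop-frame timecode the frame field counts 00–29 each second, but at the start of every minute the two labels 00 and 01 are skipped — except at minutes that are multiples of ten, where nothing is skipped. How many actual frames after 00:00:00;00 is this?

33979

Complete 10-minute blocks: 1, each 17982 frames → 17982.
Remaining 8 whole minutes in the current block: 1800 + 7 × 1798 = 14386 frames.
Within the current minute: 53 × 30 + 23 − 2 = 1611 (labels ;00/;01 skipped at this minute). Total = 17982 + 14386 + 1611 = 33979.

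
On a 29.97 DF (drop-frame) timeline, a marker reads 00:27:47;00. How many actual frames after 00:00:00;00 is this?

49960

Complete 10-minute blocks: 2, each 17982 frames → 35964.
Remaining 7 whole minutes in the current block: 1800 + 6 × 1798 = 12588 frames.
Within the current minute: 47 × 30 + 0 − 2 = 1408 (labels ;00/;01 skipped at this minute). Total = 35964 + 12588 + 1408 = 49960.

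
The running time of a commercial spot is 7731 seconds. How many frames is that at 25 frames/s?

Frames = 7731 × 25 = 193275.

193275 frames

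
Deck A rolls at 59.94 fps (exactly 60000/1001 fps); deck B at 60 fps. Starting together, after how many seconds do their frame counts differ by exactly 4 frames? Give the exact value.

1001/15 seconds

The gap grows by |60 − 60000/1001| = 60/1001 frames per second.
Time for a 4-frame gap: 4 ÷ (60/1001) = 1001/15 s.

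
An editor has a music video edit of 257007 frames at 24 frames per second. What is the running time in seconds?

10708.625 seconds

Running time = 257007 / (24) = 10708.625 s.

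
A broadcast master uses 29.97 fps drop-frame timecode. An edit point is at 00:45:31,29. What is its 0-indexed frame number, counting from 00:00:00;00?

81877

As if non-drop at 30 labels/s: (0 × 3600 + 45 × 60 + 31) × 30 + 29 = 81959.
Minute boundaries passed: 45; those not divisible by 10: 45 − 4 = 41; dropped labels = 2 × 41 = 82.
Actual frame index = 81959 − 82 = 81877.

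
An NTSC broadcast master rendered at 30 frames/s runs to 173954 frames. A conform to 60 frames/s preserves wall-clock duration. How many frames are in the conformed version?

Frames at target rate = 173954 × (60) / (30) = 347908.

347908 frames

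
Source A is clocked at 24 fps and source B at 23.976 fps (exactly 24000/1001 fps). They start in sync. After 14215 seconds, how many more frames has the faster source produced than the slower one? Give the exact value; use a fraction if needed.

A emits 24 × 14215 = 341160 frames; B emits 24000/1001 × 14215 = 341160000/1001.
Difference = 341160/1001 frames (≈ 340.8192); B is behind A.

341160/1001 frames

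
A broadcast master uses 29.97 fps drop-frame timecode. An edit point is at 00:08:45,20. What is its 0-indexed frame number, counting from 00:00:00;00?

As if non-drop at 30 labels/s: (0 × 3600 + 8 × 60 + 45) × 30 + 20 = 15770.
Minute boundaries passed: 8; those not divisible by 10: 8 − 0 = 8; dropped labels = 2 × 8 = 16.
Actual frame index = 15770 − 16 = 15754.

15754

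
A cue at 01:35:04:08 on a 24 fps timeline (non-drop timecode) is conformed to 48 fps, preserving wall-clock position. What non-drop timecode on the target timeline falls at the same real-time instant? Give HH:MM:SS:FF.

Source frame index: (1×3600 + 35×60 + 4) × 24 + 8 = 136904.
Real time: 136904 / (24) = 17113/3 s.
Target frame: (17113/3) × (48) = 273808.
At 48 labels/s: frame 273808 → 01:35:04:16.

01:35:04:16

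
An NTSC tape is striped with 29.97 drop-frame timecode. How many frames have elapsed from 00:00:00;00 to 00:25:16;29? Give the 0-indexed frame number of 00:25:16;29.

Complete 10-minute blocks: 2, each 17982 frames → 35964.
Remaining 5 whole minutes in the current block: 1800 + 4 × 1798 = 8992 frames.
Within the current minute: 16 × 30 + 29 − 2 = 507 (labels ;00/;01 skipped at this minute). Total = 35964 + 8992 + 507 = 45463.

45463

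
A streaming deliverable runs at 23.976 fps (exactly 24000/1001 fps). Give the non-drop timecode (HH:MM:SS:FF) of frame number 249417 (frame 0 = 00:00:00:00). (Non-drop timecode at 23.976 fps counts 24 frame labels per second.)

249417 ÷ 24 = 10392 full seconds, remainder 9 frames.
10392 s = 2 h 53 min 12 s.
Timecode: 02:53:12:09.

02:53:12:09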